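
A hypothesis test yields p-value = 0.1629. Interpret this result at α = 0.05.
Since p = 0.1629 > α = 0.05, fail to reject H₀.
There is insufficient evidence to reject the null hypothesis; the result is not statistically significant at the 0.05 level.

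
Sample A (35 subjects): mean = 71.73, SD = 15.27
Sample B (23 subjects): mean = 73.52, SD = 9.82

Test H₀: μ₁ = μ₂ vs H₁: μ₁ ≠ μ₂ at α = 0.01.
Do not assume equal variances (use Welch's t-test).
Welch's two-sample t-test:
H₀: μ₁ = μ₂
H₁: μ₁ ≠ μ₂
s₁²/n₁ = 15.27²/35 = 6.6621,  s₂²/n₂ = 9.82²/23 = 4.1927
SE = √(s₁²/n₁ + s₂²/n₂) = √(6.6621 + 4.1927) = 3.2947
df (Welch-Satterthwaite) = (s₁²/n₁ + s₂²/n₂)² / [(s₁²/n₁)²/(n₁-1) + (s₂²/n₂)²/(n₂-1)] ≈ 55.99
t = (x̄₁ - x̄₂) / SE = (71.73 - 73.52) / 3.2947 = -1.79 / 3.2947 = -0.543
p-value = 0.5891

Since p-value > α = 0.01, we fail to reject H₀.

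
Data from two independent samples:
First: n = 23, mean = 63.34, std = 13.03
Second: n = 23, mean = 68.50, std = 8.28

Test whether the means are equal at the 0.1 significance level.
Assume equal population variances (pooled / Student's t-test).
Student's two-sample t-test (equal variances):
H₀: μ₁ = μ₂
H₁: μ₁ ≠ μ₂
df = n₁ + n₂ - 2 = 44
Pooled variance s_p² = [(n₁-1)s₁² + (n₂-1)s₂²] / (n₁ + n₂ - 2) = [(22)(13.03²) + (22)(8.28²)] / 44 = 119.1696
SE = √(s_p²(1/n₁ + 1/n₂)) = √(119.1696 × (1/23 + 1/23)) = 3.2191
t = (x̄₁ - x̄₂) / SE = (63.34 - 68.50) / 3.2191 = -5.16 / 3.2191 = -1.603
p-value = 0.1161

Since p-value > α = 0.1, we fail to reject H₀.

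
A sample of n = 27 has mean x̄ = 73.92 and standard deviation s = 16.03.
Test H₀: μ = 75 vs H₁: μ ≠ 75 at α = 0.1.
One-sample t-test:
H₀: μ = 75
H₁: μ ≠ 75
df = n - 1 = 26
t = (x̄ - μ₀) / (s/√n) = (73.92 - 75) / (16.03/√27) = -0.350
p-value = 0.7291

Since p-value > α = 0.1, we fail to reject H₀.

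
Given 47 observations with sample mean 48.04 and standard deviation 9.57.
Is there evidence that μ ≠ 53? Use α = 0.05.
One-sample t-test:
H₀: μ = 53
H₁: μ ≠ 53
df = n - 1 = 46
t = (x̄ - μ₀) / (s/√n) = (48.04 - 53) / (9.57/√47) = -3.553
p-value = 0.0009

Since p-value < α = 0.05, we reject H₀.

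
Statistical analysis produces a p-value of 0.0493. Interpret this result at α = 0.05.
Since p = 0.0493 < α = 0.05, reject H₀.
There is sufficient evidence to reject the null hypothesis; the result is statistically significant at the 0.05 level.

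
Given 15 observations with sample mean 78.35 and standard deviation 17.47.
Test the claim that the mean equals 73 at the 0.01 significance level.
One-sample t-test:
H₀: μ = 73
H₁: μ ≠ 73
df = n - 1 = 14
t = (x̄ - μ₀) / (s/√n) = (78.35 - 73) / (17.47/√15) = 1.186
p-value = 0.2553

Since p-value > α = 0.01, we fail to reject H₀.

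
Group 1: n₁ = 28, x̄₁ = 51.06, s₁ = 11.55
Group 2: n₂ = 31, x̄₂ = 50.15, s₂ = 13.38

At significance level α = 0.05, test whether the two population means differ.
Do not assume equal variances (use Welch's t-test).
Welch's two-sample t-test:
H₀: μ₁ = μ₂
H₁: μ₁ ≠ μ₂
s₁²/n₁ = 11.55²/28 = 4.7644,  s₂²/n₂ = 13.38²/31 = 5.7750
SE = √(s₁²/n₁ + s₂²/n₂) = √(4.7644 + 5.7750) = 3.2464
df (Welch-Satterthwaite) = (s₁²/n₁ + s₂²/n₂)² / [(s₁²/n₁)²/(n₁-1) + (s₂²/n₂)²/(n₂-1)] ≈ 56.89
t = (x̄₁ - x̄₂) / SE = (51.06 - 50.15) / 3.2464 = 0.91 / 3.2464 = 0.280
p-value = 0.7803

Since p-value > α = 0.05, we fail to reject H₀.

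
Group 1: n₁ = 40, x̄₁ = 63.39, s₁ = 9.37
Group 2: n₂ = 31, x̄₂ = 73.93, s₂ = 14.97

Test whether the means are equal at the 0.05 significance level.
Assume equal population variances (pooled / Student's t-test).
Student's two-sample t-test (equal variances):
H₀: μ₁ = μ₂
H₁: μ₁ ≠ μ₂
df = n₁ + n₂ - 2 = 69
Pooled variance s_p² = [(n₁-1)s₁² + (n₂-1)s₂²] / (n₁ + n₂ - 2) = [(39)(9.37²) + (30)(14.97²)] / 69 = 147.0595
SE = √(s_p²(1/n₁ + 1/n₂)) = √(147.0595 × (1/40 + 1/31)) = 2.9018
t = (x̄₁ - x̄₂) / SE = (63.39 - 73.93) / 2.9018 = -10.54 / 2.9018 = -3.632
p-value = 0.0005

Since p-value < α = 0.05, we reject H₀.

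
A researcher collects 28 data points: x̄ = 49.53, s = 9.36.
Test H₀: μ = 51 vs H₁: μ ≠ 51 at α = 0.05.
One-sample t-test:
H₀: μ = 51
H₁: μ ≠ 51
df = n - 1 = 27
t = (x̄ - μ₀) / (s/√n) = (49.53 - 51) / (9.36/√28) = -0.831
p-value = 0.4132

Since p-value > α = 0.05, we fail to reject H₀.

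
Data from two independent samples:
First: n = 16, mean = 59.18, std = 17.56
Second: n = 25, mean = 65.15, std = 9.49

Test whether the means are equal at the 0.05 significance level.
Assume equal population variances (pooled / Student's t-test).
Student's two-sample t-test (equal variances):
H₀: μ₁ = μ₂
H₁: μ₁ ≠ μ₂
df = n₁ + n₂ - 2 = 39
Pooled variance s_p² = [(n₁-1)s₁² + (n₂-1)s₂²] / (n₁ + n₂ - 2) = [(15)(17.56²) + (24)(9.49²)] / 39 = 174.0191
SE = √(s_p²(1/n₁ + 1/n₂)) = √(174.0191 × (1/16 + 1/25)) = 4.2234
t = (x̄₁ - x̄₂) / SE = (59.18 - 65.15) / 4.2234 = -5.97 / 4.2234 = -1.414
p-value = 0.1654

Since p-value > α = 0.05, we fail to reject H₀.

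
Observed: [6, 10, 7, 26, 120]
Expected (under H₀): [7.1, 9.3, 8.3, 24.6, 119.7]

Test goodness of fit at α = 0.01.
Chi-square goodness of fit test:
H₀: observed counts match expected distribution
H₁: observed counts differ from expected distribution
df = k - 1 = 4
χ² = Σ(O - E)²/E
   = (6 - 7.1)²/7.1 + (10 - 9.3)²/9.3 + (7 - 8.3)²/8.3 + (26 - 24.6)²/24.6 + (120 - 119.7)²/119.7
   = 0.170 + 0.053 + 0.204 + 0.080 + 0.001
   = 0.51
p-value = 0.9728

Since p-value > α = 0.01, we fail to reject H₀.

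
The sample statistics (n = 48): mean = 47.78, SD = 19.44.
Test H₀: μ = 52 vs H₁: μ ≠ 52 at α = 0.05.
One-sample t-test:
H₀: μ = 52
H₁: μ ≠ 52
df = n - 1 = 47
t = (x̄ - μ₀) / (s/√n) = (47.78 - 52) / (19.44/√48) = -1.504
p-value = 0.1393

Since p-value > α = 0.05, we fail to reject H₀.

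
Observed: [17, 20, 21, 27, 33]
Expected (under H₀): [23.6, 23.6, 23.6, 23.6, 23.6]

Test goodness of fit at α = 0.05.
Chi-square goodness of fit test:
H₀: observed counts match expected distribution
H₁: observed counts differ from expected distribution
df = k - 1 = 4
χ² = Σ(O - E)²/E
   = (17 - 23.6)²/23.6 + (20 - 23.6)²/23.6 + (21 - 23.6)²/23.6 + (27 - 23.6)²/23.6 + (33 - 23.6)²/23.6
   = 1.846 + 0.549 + 0.286 + 0.490 + 3.744
   = 6.92
p-value = 0.1404

Since p-value > α = 0.05, we fail to reject H₀.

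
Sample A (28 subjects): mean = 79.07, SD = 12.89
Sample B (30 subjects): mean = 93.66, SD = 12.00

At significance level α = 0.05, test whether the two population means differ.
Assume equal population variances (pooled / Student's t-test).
Student's two-sample t-test (equal variances):
H₀: μ₁ = μ₂
H₁: μ₁ ≠ μ₂
df = n₁ + n₂ - 2 = 56
Pooled variance s_p² = [(n₁-1)s₁² + (n₂-1)s₂²] / (n₁ + n₂ - 2) = [(27)(12.89²) + (29)(12.00²)] / 56 = 154.6805
SE = √(s_p²(1/n₁ + 1/n₂)) = √(154.6805 × (1/28 + 1/30)) = 3.2681
t = (x̄₁ - x̄₂) / SE = (79.07 - 93.66) / 3.2681 = -14.59 / 3.2681 = -4.464
p-value < 0.0001

Since p-value < α = 0.05, we reject H₀.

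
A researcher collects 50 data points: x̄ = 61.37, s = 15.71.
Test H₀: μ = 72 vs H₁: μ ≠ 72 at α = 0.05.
One-sample t-test:
H₀: μ = 72
H₁: μ ≠ 72
df = n - 1 = 49
t = (x̄ - μ₀) / (s/√n) = (61.37 - 72) / (15.71/√50) = -4.785
p-value < 0.0001

Since p-value < α = 0.05, we reject H₀.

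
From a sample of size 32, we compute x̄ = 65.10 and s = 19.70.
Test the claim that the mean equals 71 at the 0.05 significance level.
One-sample t-test:
H₀: μ = 71
H₁: μ ≠ 71
df = n - 1 = 31
t = (x̄ - μ₀) / (s/√n) = (65.10 - 71) / (19.70/√32) = -1.694
p-value = 0.1003

Since p-value > α = 0.05, we fail to reject H₀.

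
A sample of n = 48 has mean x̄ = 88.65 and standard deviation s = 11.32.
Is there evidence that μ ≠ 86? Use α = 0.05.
One-sample t-test:
H₀: μ = 86
H₁: μ ≠ 86
df = n - 1 = 47
t = (x̄ - μ₀) / (s/√n) = (88.65 - 86) / (11.32/√48) = 1.622
p-value = 0.1115

Since p-value > α = 0.05, we fail to reject H₀.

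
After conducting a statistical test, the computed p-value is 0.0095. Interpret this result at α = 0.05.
Since p = 0.0095 < α = 0.05, reject H₀.
There is sufficient evidence to reject the null hypothesis; the result is statistically significant at the 0.05 level.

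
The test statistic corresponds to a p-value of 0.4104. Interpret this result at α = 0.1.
Since p = 0.4104 > α = 0.1, fail to reject H₀.
There is insufficient evidence to reject the null hypothesis; the result is not statistically significant at the 0.1 level.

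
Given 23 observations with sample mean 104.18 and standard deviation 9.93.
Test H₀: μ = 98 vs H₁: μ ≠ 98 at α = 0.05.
One-sample t-test:
H₀: μ = 98
H₁: μ ≠ 98
df = n - 1 = 22
t = (x̄ - μ₀) / (s/√n) = (104.18 - 98) / (9.93/√23) = 2.985
p-value = 0.0068

Since p-value < α = 0.05, we reject H₀.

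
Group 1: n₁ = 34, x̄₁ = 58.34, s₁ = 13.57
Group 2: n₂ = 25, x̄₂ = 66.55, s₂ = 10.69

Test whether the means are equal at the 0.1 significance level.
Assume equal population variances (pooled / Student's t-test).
Student's two-sample t-test (equal variances):
H₀: μ₁ = μ₂
H₁: μ₁ ≠ μ₂
df = n₁ + n₂ - 2 = 57
Pooled variance s_p² = [(n₁-1)s₁² + (n₂-1)s₂²] / (n₁ + n₂ - 2) = [(33)(13.57²) + (24)(10.69²)] / 57 = 154.7265
SE = √(s_p²(1/n₁ + 1/n₂)) = √(154.7265 × (1/34 + 1/25)) = 3.2772
t = (x̄₁ - x̄₂) / SE = (58.34 - 66.55) / 3.2772 = -8.21 / 3.2772 = -2.505
p-value = 0.0151

Since p-value < α = 0.1, we reject H₀.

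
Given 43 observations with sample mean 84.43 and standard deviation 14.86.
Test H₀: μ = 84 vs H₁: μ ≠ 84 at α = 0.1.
One-sample t-test:
H₀: μ = 84
H₁: μ ≠ 84
df = n - 1 = 42
t = (x̄ - μ₀) / (s/√n) = (84.43 - 84) / (14.86/√43) = 0.190
p-value = 0.8504

Since p-value > α = 0.1, we fail to reject H₀.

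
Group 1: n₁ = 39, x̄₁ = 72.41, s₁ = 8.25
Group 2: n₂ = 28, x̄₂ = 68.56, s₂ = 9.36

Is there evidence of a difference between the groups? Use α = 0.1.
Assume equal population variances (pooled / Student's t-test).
Student's two-sample t-test (equal variances):
H₀: μ₁ = μ₂
H₁: μ₁ ≠ μ₂
df = n₁ + n₂ - 2 = 65
Pooled variance s_p² = [(n₁-1)s₁² + (n₂-1)s₂²] / (n₁ + n₂ - 2) = [(38)(8.25²) + (27)(9.36²)] / 65 = 76.1821
SE = √(s_p²(1/n₁ + 1/n₂)) = √(76.1821 × (1/39 + 1/28)) = 2.1620
t = (x̄₁ - x̄₂) / SE = (72.41 - 68.56) / 2.1620 = 3.85 / 2.1620 = 1.781
p-value = 0.0796

Since p-value < α = 0.1, we reject H₀.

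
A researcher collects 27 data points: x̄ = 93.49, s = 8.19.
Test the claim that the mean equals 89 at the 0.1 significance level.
One-sample t-test:
H₀: μ = 89
H₁: μ ≠ 89
df = n - 1 = 26
t = (x̄ - μ₀) / (s/√n) = (93.49 - 89) / (8.19/√27) = 2.849
p-value = 0.0085

Since p-value < α = 0.1, we reject H₀.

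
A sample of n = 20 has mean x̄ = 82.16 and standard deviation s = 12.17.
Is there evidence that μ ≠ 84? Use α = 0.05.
One-sample t-test:
H₀: μ = 84
H₁: μ ≠ 84
df = n - 1 = 19
t = (x̄ - μ₀) / (s/√n) = (82.16 - 84) / (12.17/√20) = -0.676
p-value = 0.5071

Since p-value > α = 0.05, we fail to reject H₀.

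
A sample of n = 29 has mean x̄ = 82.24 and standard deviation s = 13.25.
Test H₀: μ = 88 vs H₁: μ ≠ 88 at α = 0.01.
One-sample t-test:
H₀: μ = 88
H₁: μ ≠ 88
df = n - 1 = 28
t = (x̄ - μ₀) / (s/√n) = (82.24 - 88) / (13.25/√29) = -2.341
p-value = 0.0266

Since p-value > α = 0.01, we fail to reject H₀.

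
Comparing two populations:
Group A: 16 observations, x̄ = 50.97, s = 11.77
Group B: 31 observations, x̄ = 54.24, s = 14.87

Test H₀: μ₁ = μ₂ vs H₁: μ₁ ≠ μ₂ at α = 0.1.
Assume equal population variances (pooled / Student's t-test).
Student's two-sample t-test (equal variances):
H₀: μ₁ = μ₂
H₁: μ₁ ≠ μ₂
df = n₁ + n₂ - 2 = 45
Pooled variance s_p² = [(n₁-1)s₁² + (n₂-1)s₂²] / (n₁ + n₂ - 2) = [(15)(11.77²) + (30)(14.87²)] / 45 = 193.5889
SE = √(s_p²(1/n₁ + 1/n₂)) = √(193.5889 × (1/16 + 1/31)) = 4.2830
t = (x̄₁ - x̄₂) / SE = (50.97 - 54.24) / 4.2830 = -3.27 / 4.2830 = -0.763
p-value = 0.4492

Since p-value > α = 0.1, we fail to reject H₀.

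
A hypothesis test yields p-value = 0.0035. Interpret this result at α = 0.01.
Since p = 0.0035 < α = 0.01, reject H₀.
There is sufficient evidence to reject the null hypothesis; the result is statistically significant at the 0.01 level.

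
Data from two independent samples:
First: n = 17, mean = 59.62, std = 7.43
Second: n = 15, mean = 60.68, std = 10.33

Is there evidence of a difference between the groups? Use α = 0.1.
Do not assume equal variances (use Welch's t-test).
Welch's two-sample t-test:
H₀: μ₁ = μ₂
H₁: μ₁ ≠ μ₂
s₁²/n₁ = 7.43²/17 = 3.2473,  s₂²/n₂ = 10.33²/15 = 7.1139
SE = √(s₁²/n₁ + s₂²/n₂) = √(3.2473 + 7.1139) = 3.2189
df (Welch-Satterthwaite) = (s₁²/n₁ + s₂²/n₂)² / [(s₁²/n₁)²/(n₁-1) + (s₂²/n₂)²/(n₂-1)] ≈ 25.12
t = (x̄₁ - x̄₂) / SE = (59.62 - 60.68) / 3.2189 = -1.06 / 3.2189 = -0.329
p-value = 0.7447

Since p-value > α = 0.1, we fail to reject H₀.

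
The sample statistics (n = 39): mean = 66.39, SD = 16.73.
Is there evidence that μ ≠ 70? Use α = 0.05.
One-sample t-test:
H₀: μ = 70
H₁: μ ≠ 70
df = n - 1 = 38
t = (x̄ - μ₀) / (s/√n) = (66.39 - 70) / (16.73/√39) = -1.348
p-value = 0.1858

Since p-value > α = 0.05, we fail to reject H₀.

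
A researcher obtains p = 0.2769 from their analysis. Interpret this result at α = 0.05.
Since p = 0.2769 > α = 0.05, fail to reject H₀.
There is insufficient evidence to reject the null hypothesis; the result is not statistically significant at the 0.05 level.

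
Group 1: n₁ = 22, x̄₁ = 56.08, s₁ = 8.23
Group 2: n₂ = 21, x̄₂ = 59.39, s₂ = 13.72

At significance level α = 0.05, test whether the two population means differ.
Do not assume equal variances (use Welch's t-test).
Welch's two-sample t-test:
H₀: μ₁ = μ₂
H₁: μ₁ ≠ μ₂
s₁²/n₁ = 8.23²/22 = 3.0788,  s₂²/n₂ = 13.72²/21 = 8.9637
SE = √(s₁²/n₁ + s₂²/n₂) = √(3.0788 + 8.9637) = 3.4702
df (Welch-Satterthwaite) = (s₁²/n₁ + s₂²/n₂)² / [(s₁²/n₁)²/(n₁-1) + (s₂²/n₂)²/(n₂-1)] ≈ 32.45
t = (x̄₁ - x̄₂) / SE = (56.08 - 59.39) / 3.4702 = -3.31 / 3.4702 = -0.954
p-value = 0.3472

Since p-value > α = 0.05, we fail to reject H₀.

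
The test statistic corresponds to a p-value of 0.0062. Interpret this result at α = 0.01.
Since p = 0.0062 < α = 0.01, reject H₀.
There is sufficient evidence to reject the null hypothesis; the result is statistically significant at the 0.01 level.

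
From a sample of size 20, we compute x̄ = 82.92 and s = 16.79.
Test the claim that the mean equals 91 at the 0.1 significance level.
One-sample t-test:
H₀: μ = 91
H₁: μ ≠ 91
df = n - 1 = 19
t = (x̄ - μ₀) / (s/√n) = (82.92 - 91) / (16.79/√20) = -2.152
p-value = 0.0445

Since p-value < α = 0.1, we reject H₀.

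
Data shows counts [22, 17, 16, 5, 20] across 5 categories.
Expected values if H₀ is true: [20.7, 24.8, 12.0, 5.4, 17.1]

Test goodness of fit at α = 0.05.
Chi-square goodness of fit test:
H₀: observed counts match expected distribution
H₁: observed counts differ from expected distribution
df = k - 1 = 4
χ² = Σ(O - E)²/E
   = (22 - 20.7)²/20.7 + (17 - 24.8)²/24.8 + (16 - 12.0)²/12.0 + (5 - 5.4)²/5.4 + (20 - 17.1)²/17.1
   = 0.082 + 2.453 + 1.333 + 0.030 + 0.492
   = 4.39
p-value = 0.3558

Since p-value > α = 0.05, we fail to reject H₀.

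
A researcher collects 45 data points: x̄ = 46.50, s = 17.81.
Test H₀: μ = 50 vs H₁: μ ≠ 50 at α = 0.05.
One-sample t-test:
H₀: μ = 50
H₁: μ ≠ 50
df = n - 1 = 44
t = (x̄ - μ₀) / (s/√n) = (46.50 - 50) / (17.81/√45) = -1.318
p-value = 0.1942

Since p-value > α = 0.05, we fail to reject H₀.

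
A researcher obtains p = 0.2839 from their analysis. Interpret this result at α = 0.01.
Since p = 0.2839 > α = 0.01, fail to reject H₀.
There is insufficient evidence to reject the null hypothesis; the result is not statistically significant at the 0.01 level.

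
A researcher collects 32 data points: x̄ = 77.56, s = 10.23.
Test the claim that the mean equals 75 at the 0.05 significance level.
One-sample t-test:
H₀: μ = 75
H₁: μ ≠ 75
df = n - 1 = 31
t = (x̄ - μ₀) / (s/√n) = (77.56 - 75) / (10.23/√32) = 1.416
p-value = 0.1669

Since p-value > α = 0.05, we fail to reject H₀.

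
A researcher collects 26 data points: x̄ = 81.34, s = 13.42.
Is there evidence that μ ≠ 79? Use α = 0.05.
One-sample t-test:
H₀: μ = 79
H₁: μ ≠ 79
df = n - 1 = 25
t = (x̄ - μ₀) / (s/√n) = (81.34 - 79) / (13.42/√26) = 0.889
p-value = 0.3824

Since p-value > α = 0.05, we fail to reject H₀.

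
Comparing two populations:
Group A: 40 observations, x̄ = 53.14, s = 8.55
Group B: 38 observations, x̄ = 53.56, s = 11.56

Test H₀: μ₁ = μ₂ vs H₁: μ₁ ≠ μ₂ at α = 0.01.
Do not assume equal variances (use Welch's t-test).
Welch's two-sample t-test:
H₀: μ₁ = μ₂
H₁: μ₁ ≠ μ₂
s₁²/n₁ = 8.55²/40 = 1.8276,  s₂²/n₂ = 11.56²/38 = 3.5167
SE = √(s₁²/n₁ + s₂²/n₂) = √(1.8276 + 3.5167) = 2.3118
df (Welch-Satterthwaite) = (s₁²/n₁ + s₂²/n₂)² / [(s₁²/n₁)²/(n₁-1) + (s₂²/n₂)²/(n₂-1)] ≈ 68.02
t = (x̄₁ - x̄₂) / SE = (53.14 - 53.56) / 2.3118 = -0.42 / 2.3118 = -0.182
p-value = 0.8564

Since p-value > α = 0.01, we fail to reject H₀.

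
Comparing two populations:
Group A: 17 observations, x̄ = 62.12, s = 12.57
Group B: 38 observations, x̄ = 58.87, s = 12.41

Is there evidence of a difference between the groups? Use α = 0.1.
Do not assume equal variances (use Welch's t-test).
Welch's two-sample t-test:
H₀: μ₁ = μ₂
H₁: μ₁ ≠ μ₂
s₁²/n₁ = 12.57²/17 = 9.2944,  s₂²/n₂ = 12.41²/38 = 4.0528
SE = √(s₁²/n₁ + s₂²/n₂) = √(9.2944 + 4.0528) = 3.6534
df (Welch-Satterthwaite) = (s₁²/n₁ + s₂²/n₂)² / [(s₁²/n₁)²/(n₁-1) + (s₂²/n₂)²/(n₂-1)] ≈ 30.49
t = (x̄₁ - x̄₂) / SE = (62.12 - 58.87) / 3.6534 = 3.25 / 3.6534 = 0.890
p-value = 0.3807

Since p-value > α = 0.1, we fail to reject H₀.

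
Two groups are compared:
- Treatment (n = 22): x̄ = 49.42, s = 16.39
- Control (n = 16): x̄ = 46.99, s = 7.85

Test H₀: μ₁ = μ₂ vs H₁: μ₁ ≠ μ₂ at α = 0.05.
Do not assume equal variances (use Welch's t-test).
Welch's two-sample t-test:
H₀: μ₁ = μ₂
H₁: μ₁ ≠ μ₂
s₁²/n₁ = 16.39²/22 = 12.2106,  s₂²/n₂ = 7.85²/16 = 3.8514
SE = √(s₁²/n₁ + s₂²/n₂) = √(12.2106 + 3.8514) = 4.0077
df (Welch-Satterthwaite) = (s₁²/n₁ + s₂²/n₂)² / [(s₁²/n₁)²/(n₁-1) + (s₂²/n₂)²/(n₂-1)] ≈ 31.89
t = (x̄₁ - x̄₂) / SE = (49.42 - 46.99) / 4.0077 = 2.43 / 4.0077 = 0.606
p-value = 0.5486

Since p-value > α = 0.05, we fail to reject H₀.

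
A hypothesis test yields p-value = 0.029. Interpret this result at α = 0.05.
Since p = 0.029 < α = 0.05, reject H₀.
There is sufficient evidence to reject the null hypothesis; the result is statistically significant at the 0.05 level.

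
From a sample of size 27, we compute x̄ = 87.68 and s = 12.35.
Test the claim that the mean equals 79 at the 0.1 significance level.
One-sample t-test:
H₀: μ = 79
H₁: μ ≠ 79
df = n - 1 = 26
t = (x̄ - μ₀) / (s/√n) = (87.68 - 79) / (12.35/√27) = 3.652
p-value = 0.0012

Since p-value < α = 0.1, we reject H₀.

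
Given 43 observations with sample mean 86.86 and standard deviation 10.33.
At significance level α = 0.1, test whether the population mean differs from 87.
One-sample t-test:
H₀: μ = 87
H₁: μ ≠ 87
df = n - 1 = 42
t = (x̄ - μ₀) / (s/√n) = (86.86 - 87) / (10.33/√43) = -0.089
p-value = 0.9296

Since p-value > α = 0.1, we fail to reject H₀.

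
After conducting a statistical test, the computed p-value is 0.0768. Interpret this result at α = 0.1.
Since p = 0.0768 < α = 0.1, reject H₀.
There is sufficient evidence to reject the null hypothesis; the result is statistically significant at the 0.1 level.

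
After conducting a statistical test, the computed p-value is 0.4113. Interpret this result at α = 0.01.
Since p = 0.4113 > α = 0.01, fail to reject H₀.
There is insufficient evidence to reject the null hypothesis; the result is not statistically significant at the 0.01 level.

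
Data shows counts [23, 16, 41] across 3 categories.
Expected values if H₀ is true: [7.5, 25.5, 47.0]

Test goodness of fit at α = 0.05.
Chi-square goodness of fit test:
H₀: observed counts match expected distribution
H₁: observed counts differ from expected distribution
df = k - 1 = 2
χ² = Σ(O - E)²/E
   = (23 - 7.5)²/7.5 + (16 - 25.5)²/25.5 + (41 - 47.0)²/47.0
   = 32.033 + 3.539 + 0.766
   = 36.34
p-value < 0.0001

Since p-value < α = 0.05, we reject H₀.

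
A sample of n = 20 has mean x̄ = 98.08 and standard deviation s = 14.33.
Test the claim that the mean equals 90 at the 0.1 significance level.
One-sample t-test:
H₀: μ = 90
H₁: μ ≠ 90
df = n - 1 = 19
t = (x̄ - μ₀) / (s/√n) = (98.08 - 90) / (14.33/√20) = 2.522
p-value = 0.0208

Since p-value < α = 0.1, we reject H₀.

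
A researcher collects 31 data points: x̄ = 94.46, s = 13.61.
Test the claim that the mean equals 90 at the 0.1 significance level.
One-sample t-test:
H₀: μ = 90
H₁: μ ≠ 90
df = n - 1 = 30
t = (x̄ - μ₀) / (s/√n) = (94.46 - 90) / (13.61/√31) = 1.825
p-value = 0.0780

Since p-value < α = 0.1, we reject H₀.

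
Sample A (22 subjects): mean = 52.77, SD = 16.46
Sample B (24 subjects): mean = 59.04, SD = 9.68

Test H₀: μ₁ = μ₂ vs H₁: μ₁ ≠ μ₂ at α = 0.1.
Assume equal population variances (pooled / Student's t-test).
Student's two-sample t-test (equal variances):
H₀: μ₁ = μ₂
H₁: μ₁ ≠ μ₂
df = n₁ + n₂ - 2 = 44
Pooled variance s_p² = [(n₁-1)s₁² + (n₂-1)s₂²] / (n₁ + n₂ - 2) = [(21)(16.46²) + (23)(9.68²)] / 44 = 178.2891
SE = √(s_p²(1/n₁ + 1/n₂)) = √(178.2891 × (1/22 + 1/24)) = 3.9412
t = (x̄₁ - x̄₂) / SE = (52.77 - 59.04) / 3.9412 = -6.27 / 3.9412 = -1.591
p-value = 0.1188

Since p-value > α = 0.1, we fail to reject H₀.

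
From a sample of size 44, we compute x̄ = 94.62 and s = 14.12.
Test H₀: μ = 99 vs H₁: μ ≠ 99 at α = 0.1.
One-sample t-test:
H₀: μ = 99
H₁: μ ≠ 99
df = n - 1 = 43
t = (x̄ - μ₀) / (s/√n) = (94.62 - 99) / (14.12/√44) = -2.058
p-value = 0.0457

Since p-value < α = 0.1, we reject H₀.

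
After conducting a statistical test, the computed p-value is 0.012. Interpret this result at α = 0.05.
Since p = 0.012 < α = 0.05, reject H₀.
There is sufficient evidence to reject the null hypothesis; the result is statistically significant at the 0.05 level.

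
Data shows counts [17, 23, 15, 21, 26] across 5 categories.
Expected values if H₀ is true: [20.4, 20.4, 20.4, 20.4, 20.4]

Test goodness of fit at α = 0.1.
Chi-square goodness of fit test:
H₀: observed counts match expected distribution
H₁: observed counts differ from expected distribution
df = k - 1 = 4
χ² = Σ(O - E)²/E
   = (17 - 20.4)²/20.4 + (23 - 20.4)²/20.4 + (15 - 20.4)²/20.4 + (21 - 20.4)²/20.4 + (26 - 20.4)²/20.4
   = 0.567 + 0.331 + 1.429 + 0.018 + 1.537
   = 3.88
p-value = 0.4222

Since p-value > α = 0.1, we fail to reject H₀.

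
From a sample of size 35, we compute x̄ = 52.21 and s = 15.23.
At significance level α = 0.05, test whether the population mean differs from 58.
One-sample t-test:
H₀: μ = 58
H₁: μ ≠ 58
df = n - 1 = 34
t = (x̄ - μ₀) / (s/√n) = (52.21 - 58) / (15.23/√35) = -2.249
p-value = 0.0311

Since p-value < α = 0.05, we reject H₀.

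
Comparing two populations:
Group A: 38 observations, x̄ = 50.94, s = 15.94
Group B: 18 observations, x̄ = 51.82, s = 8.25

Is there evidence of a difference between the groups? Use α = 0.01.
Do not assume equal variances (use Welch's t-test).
Welch's two-sample t-test:
H₀: μ₁ = μ₂
H₁: μ₁ ≠ μ₂
s₁²/n₁ = 15.94²/38 = 6.6864,  s₂²/n₂ = 8.25²/18 = 3.7812
SE = √(s₁²/n₁ + s₂²/n₂) = √(6.6864 + 3.7812) = 3.2354
df (Welch-Satterthwaite) = (s₁²/n₁ + s₂²/n₂)² / [(s₁²/n₁)²/(n₁-1) + (s₂²/n₂)²/(n₂-1)] ≈ 53.47
t = (x̄₁ - x̄₂) / SE = (50.94 - 51.82) / 3.2354 = -0.88 / 3.2354 = -0.272
p-value = 0.7867

Since p-value > α = 0.01, we fail to reject H₀.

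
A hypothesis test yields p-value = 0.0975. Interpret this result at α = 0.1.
Since p = 0.0975 < α = 0.1, reject H₀.
There is sufficient evidence to reject the null hypothesis; the result is statistically significant at the 0.1 level.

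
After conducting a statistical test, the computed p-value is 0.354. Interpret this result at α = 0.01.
Since p = 0.354 > α = 0.01, fail to reject H₀.
There is insufficient evidence to reject the null hypothesis; the result is not statistically significant at the 0.01 level.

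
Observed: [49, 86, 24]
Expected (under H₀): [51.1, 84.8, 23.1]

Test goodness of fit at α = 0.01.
Chi-square goodness of fit test:
H₀: observed counts match expected distribution
H₁: observed counts differ from expected distribution
df = k - 1 = 2
χ² = Σ(O - E)²/E
   = (49 - 51.1)²/51.1 + (86 - 84.8)²/84.8 + (24 - 23.1)²/23.1
   = 0.086 + 0.017 + 0.035
   = 0.14
p-value = 0.9332

Since p-value > α = 0.01, we fail to reject H₀.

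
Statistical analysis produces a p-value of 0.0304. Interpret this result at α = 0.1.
Since p = 0.0304 < α = 0.1, reject H₀.
There is sufficient evidence to reject the null hypothesis; the result is statistically significant at the 0.1 level.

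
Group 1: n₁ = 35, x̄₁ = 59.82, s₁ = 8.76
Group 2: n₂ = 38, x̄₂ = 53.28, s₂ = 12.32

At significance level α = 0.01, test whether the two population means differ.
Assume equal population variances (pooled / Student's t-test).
Student's two-sample t-test (equal variances):
H₀: μ₁ = μ₂
H₁: μ₁ ≠ μ₂
df = n₁ + n₂ - 2 = 71
Pooled variance s_p² = [(n₁-1)s₁² + (n₂-1)s₂²] / (n₁ + n₂ - 2) = [(34)(8.76²) + (37)(12.32²)] / 71 = 115.8455
SE = √(s_p²(1/n₁ + 1/n₂)) = √(115.8455 × (1/35 + 1/38)) = 2.5216
t = (x̄₁ - x̄₂) / SE = (59.82 - 53.28) / 2.5216 = 6.54 / 2.5216 = 2.594
p-value = 0.0115

Since p-value > α = 0.01, we fail to reject H₀.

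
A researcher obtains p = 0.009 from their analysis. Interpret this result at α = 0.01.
Since p = 0.009 < α = 0.01, reject H₀.
There is sufficient evidence to reject the null hypothesis; the result is statistically significant at the 0.01 level.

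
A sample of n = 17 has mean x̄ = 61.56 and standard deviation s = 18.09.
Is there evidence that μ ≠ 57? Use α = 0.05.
One-sample t-test:
H₀: μ = 57
H₁: μ ≠ 57
df = n - 1 = 16
t = (x̄ - μ₀) / (s/√n) = (61.56 - 57) / (18.09/√17) = 1.039
p-value = 0.3141

Since p-value > α = 0.05, we fail to reject H₀.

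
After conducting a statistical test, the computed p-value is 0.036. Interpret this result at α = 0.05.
Since p = 0.036 < α = 0.05, reject H₀.
There is sufficient evidence to reject the null hypothesis; the result is statistically significant at the 0.05 level.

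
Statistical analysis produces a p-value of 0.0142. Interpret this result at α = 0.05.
Since p = 0.0142 < α = 0.05, reject H₀.
There is sufficient evidence to reject the null hypothesis; the result is statistically significant at the 0.05 level.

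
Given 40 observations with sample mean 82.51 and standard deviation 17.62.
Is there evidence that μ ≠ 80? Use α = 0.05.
One-sample t-test:
H₀: μ = 80
H₁: μ ≠ 80
df = n - 1 = 39
t = (x̄ - μ₀) / (s/√n) = (82.51 - 80) / (17.62/√40) = 0.901
p-value = 0.3731

Since p-value > α = 0.05, we fail to reject H₀.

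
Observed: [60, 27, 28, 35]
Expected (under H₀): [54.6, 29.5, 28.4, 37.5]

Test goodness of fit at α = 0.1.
Chi-square goodness of fit test:
H₀: observed counts match expected distribution
H₁: observed counts differ from expected distribution
df = k - 1 = 3
χ² = Σ(O - E)²/E
   = (60 - 54.6)²/54.6 + (27 - 29.5)²/29.5 + (28 - 28.4)²/28.4 + (35 - 37.5)²/37.5
   = 0.534 + 0.212 + 0.006 + 0.167
   = 0.92
p-value = 0.8210

Since p-value > α = 0.1, we fail to reject H₀.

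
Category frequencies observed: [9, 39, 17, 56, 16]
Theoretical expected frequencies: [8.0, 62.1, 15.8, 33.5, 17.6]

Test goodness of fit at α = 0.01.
Chi-square goodness of fit test:
H₀: observed counts match expected distribution
H₁: observed counts differ from expected distribution
df = k - 1 = 4
χ² = Σ(O - E)²/E
   = (9 - 8.0)²/8.0 + (39 - 62.1)²/62.1 + (17 - 15.8)²/15.8 + (56 - 33.5)²/33.5 + (16 - 17.6)²/17.6
   = 0.125 + 8.593 + 0.091 + 15.112 + 0.145
   = 24.07
p-value = 0.0001

Since p-value < α = 0.01, we reject H₀.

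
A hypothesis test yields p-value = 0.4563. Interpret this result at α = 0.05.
Since p = 0.4563 > α = 0.05, fail to reject H₀.
There is insufficient evidence to reject the null hypothesis; the result is not statistically significant at the 0.05 level.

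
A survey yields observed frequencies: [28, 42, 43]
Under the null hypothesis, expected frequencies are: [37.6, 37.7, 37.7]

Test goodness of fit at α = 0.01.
Chi-square goodness of fit test:
H₀: observed counts match expected distribution
H₁: observed counts differ from expected distribution
df = k - 1 = 2
χ² = Σ(O - E)²/E
   = (28 - 37.6)²/37.6 + (42 - 37.7)²/37.7 + (43 - 37.7)²/37.7
   = 2.451 + 0.490 + 0.745
   = 3.69
p-value = 0.1583

Since p-value > α = 0.01, we fail to reject H₀.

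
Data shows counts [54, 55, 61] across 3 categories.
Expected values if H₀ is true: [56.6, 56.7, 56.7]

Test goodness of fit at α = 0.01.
Chi-square goodness of fit test:
H₀: observed counts match expected distribution
H₁: observed counts differ from expected distribution
df = k - 1 = 2
χ² = Σ(O - E)²/E
   = (54 - 56.6)²/56.6 + (55 - 56.7)²/56.7 + (61 - 56.7)²/56.7
   = 0.119 + 0.051 + 0.326
   = 0.50
p-value = 0.7802

Since p-value > α = 0.01, we fail to reject H₀.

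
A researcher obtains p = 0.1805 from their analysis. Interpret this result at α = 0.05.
Since p = 0.1805 > α = 0.05, fail to reject H₀.
There is insufficient evidence to reject the null hypothesis; the result is not statistically significant at the 0.05 level.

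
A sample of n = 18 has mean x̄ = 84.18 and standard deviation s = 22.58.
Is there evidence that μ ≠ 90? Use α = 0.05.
One-sample t-test:
H₀: μ = 90
H₁: μ ≠ 90
df = n - 1 = 17
t = (x̄ - μ₀) / (s/√n) = (84.18 - 90) / (22.58/√18) = -1.094
p-value = 0.2894

Since p-value > α = 0.05, we fail to reject H₀.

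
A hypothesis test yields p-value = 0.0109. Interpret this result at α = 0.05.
Since p = 0.0109 < α = 0.05, reject H₀.
There is sufficient evidence to reject the null hypothesis; the result is statistically significant at the 0.05 level.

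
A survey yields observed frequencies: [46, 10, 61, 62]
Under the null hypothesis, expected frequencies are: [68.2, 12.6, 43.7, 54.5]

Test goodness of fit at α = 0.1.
Chi-square goodness of fit test:
H₀: observed counts match expected distribution
H₁: observed counts differ from expected distribution
df = k - 1 = 3
χ² = Σ(O - E)²/E
   = (46 - 68.2)²/68.2 + (10 - 12.6)²/12.6 + (61 - 43.7)²/43.7 + (62 - 54.5)²/54.5
   = 7.226 + 0.537 + 6.849 + 1.032
   = 15.64
p-value = 0.0013

Since p-value < α = 0.1, we reject H₀.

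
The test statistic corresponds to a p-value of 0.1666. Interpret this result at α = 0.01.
Since p = 0.1666 > α = 0.01, fail to reject H₀.
There is insufficient evidence to reject the null hypothesis; the result is not statistically significant at the 0.01 level.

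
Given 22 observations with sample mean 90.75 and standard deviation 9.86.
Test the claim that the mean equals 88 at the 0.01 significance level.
One-sample t-test:
H₀: μ = 88
H₁: μ ≠ 88
df = n - 1 = 21
t = (x̄ - μ₀) / (s/√n) = (90.75 - 88) / (9.86/√22) = 1.308
p-value = 0.2050

Since p-value > α = 0.01, we fail to reject H₀.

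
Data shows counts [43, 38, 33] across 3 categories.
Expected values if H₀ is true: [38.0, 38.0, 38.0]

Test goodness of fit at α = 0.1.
Chi-square goodness of fit test:
H₀: observed counts match expected distribution
H₁: observed counts differ from expected distribution
df = k - 1 = 2
χ² = Σ(O - E)²/E
   = (43 - 38.0)²/38.0 + (38 - 38.0)²/38.0 + (33 - 38.0)²/38.0
   = 0.658 + 0.000 + 0.658
   = 1.32
p-value = 0.5179

Since p-value > α = 0.1, we fail to reject H₀.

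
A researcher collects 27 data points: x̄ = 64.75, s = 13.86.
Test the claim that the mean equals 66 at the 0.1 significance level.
One-sample t-test:
H₀: μ = 66
H₁: μ ≠ 66
df = n - 1 = 26
t = (x̄ - μ₀) / (s/√n) = (64.75 - 66) / (13.86/√27) = -0.469
p-value = 0.6432

Since p-value > α = 0.1, we fail to reject H₀.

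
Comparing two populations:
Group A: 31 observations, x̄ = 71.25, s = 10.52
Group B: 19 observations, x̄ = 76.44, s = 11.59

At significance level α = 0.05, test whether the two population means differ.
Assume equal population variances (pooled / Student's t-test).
Student's two-sample t-test (equal variances):
H₀: μ₁ = μ₂
H₁: μ₁ ≠ μ₂
df = n₁ + n₂ - 2 = 48
Pooled variance s_p² = [(n₁-1)s₁² + (n₂-1)s₂²] / (n₁ + n₂ - 2) = [(30)(10.52²) + (18)(11.59²)] / 48 = 119.5420
SE = √(s_p²(1/n₁ + 1/n₂)) = √(119.5420 × (1/31 + 1/19)) = 3.1856
t = (x̄₁ - x̄₂) / SE = (71.25 - 76.44) / 3.1856 = -5.19 / 3.1856 = -1.629
p-value = 0.1098

Since p-value > α = 0.05, we fail to reject H₀.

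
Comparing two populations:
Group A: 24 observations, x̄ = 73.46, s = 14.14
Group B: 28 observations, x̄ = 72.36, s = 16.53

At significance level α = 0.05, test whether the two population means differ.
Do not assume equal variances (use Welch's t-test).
Welch's two-sample t-test:
H₀: μ₁ = μ₂
H₁: μ₁ ≠ μ₂
s₁²/n₁ = 14.14²/24 = 8.3308,  s₂²/n₂ = 16.53²/28 = 9.7586
SE = √(s₁²/n₁ + s₂²/n₂) = √(8.3308 + 9.7586) = 4.2532
df (Welch-Satterthwaite) = (s₁²/n₁ + s₂²/n₂)² / [(s₁²/n₁)²/(n₁-1) + (s₂²/n₂)²/(n₂-1)] ≈ 50.00
t = (x̄₁ - x̄₂) / SE = (73.46 - 72.36) / 4.2532 = 1.10 / 4.2532 = 0.259
p-value = 0.7970

Since p-value > α = 0.05, we fail to reject H₀.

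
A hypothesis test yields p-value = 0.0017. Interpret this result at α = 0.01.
Since p = 0.0017 < α = 0.01, reject H₀.
There is sufficient evidence to reject the null hypothesis; the result is statistically significant at the 0.01 level.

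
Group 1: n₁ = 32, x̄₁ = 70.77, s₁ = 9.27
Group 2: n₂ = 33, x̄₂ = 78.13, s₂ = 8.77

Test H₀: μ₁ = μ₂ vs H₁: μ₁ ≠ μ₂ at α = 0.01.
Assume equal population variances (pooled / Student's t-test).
Student's two-sample t-test (equal variances):
H₀: μ₁ = μ₂
H₁: μ₁ ≠ μ₂
df = n₁ + n₂ - 2 = 63
Pooled variance s_p² = [(n₁-1)s₁² + (n₂-1)s₂²] / (n₁ + n₂ - 2) = [(31)(9.27²) + (32)(8.77²)] / 63 = 81.3513
SE = √(s_p²(1/n₁ + 1/n₂)) = √(81.3513 × (1/32 + 1/33)) = 2.2377
t = (x̄₁ - x̄₂) / SE = (70.77 - 78.13) / 2.2377 = -7.36 / 2.2377 = -3.289
p-value = 0.0016

Since p-value < α = 0.01, we reject H₀.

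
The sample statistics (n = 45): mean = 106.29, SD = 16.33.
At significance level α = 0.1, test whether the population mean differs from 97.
One-sample t-test:
H₀: μ = 97
H₁: μ ≠ 97
df = n - 1 = 44
t = (x̄ - μ₀) / (s/√n) = (106.29 - 97) / (16.33/√45) = 3.816
p-value = 0.0004

Since p-value < α = 0.1, we reject H₀.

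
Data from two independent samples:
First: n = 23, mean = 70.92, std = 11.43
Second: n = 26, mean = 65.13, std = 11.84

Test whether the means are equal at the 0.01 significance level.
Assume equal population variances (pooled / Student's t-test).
Student's two-sample t-test (equal variances):
H₀: μ₁ = μ₂
H₁: μ₁ ≠ μ₂
df = n₁ + n₂ - 2 = 47
Pooled variance s_p² = [(n₁-1)s₁² + (n₂-1)s₂²] / (n₁ + n₂ - 2) = [(22)(11.43²) + (25)(11.84²)] / 47 = 135.7197
SE = √(s_p²(1/n₁ + 1/n₂)) = √(135.7197 × (1/23 + 1/26)) = 3.3348
t = (x̄₁ - x̄₂) / SE = (70.92 - 65.13) / 3.3348 = 5.79 / 3.3348 = 1.736
p-value = 0.0891

Since p-value > α = 0.01, we fail to reject H₀.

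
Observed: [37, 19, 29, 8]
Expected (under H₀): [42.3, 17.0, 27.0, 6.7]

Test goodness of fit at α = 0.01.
Chi-square goodness of fit test:
H₀: observed counts match expected distribution
H₁: observed counts differ from expected distribution
df = k - 1 = 3
χ² = Σ(O - E)²/E
   = (37 - 42.3)²/42.3 + (19 - 17.0)²/17.0 + (29 - 27.0)²/27.0 + (8 - 6.7)²/6.7
   = 0.664 + 0.235 + 0.148 + 0.252
   = 1.30
p-value = 0.7292

Since p-value > α = 0.01, we fail to reject H₀.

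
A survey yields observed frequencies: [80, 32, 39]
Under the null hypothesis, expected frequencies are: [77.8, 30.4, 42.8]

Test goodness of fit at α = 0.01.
Chi-square goodness of fit test:
H₀: observed counts match expected distribution
H₁: observed counts differ from expected distribution
df = k - 1 = 2
χ² = Σ(O - E)²/E
   = (80 - 77.8)²/77.8 + (32 - 30.4)²/30.4 + (39 - 42.8)²/42.8
   = 0.062 + 0.084 + 0.337
   = 0.48
p-value = 0.7851

Since p-value > α = 0.01, we fail to reject H₀.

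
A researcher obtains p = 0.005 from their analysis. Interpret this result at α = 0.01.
Since p = 0.005 < α = 0.01, reject H₀.
There is sufficient evidence to reject the null hypothesis; the result is statistically significant at the 0.01 level.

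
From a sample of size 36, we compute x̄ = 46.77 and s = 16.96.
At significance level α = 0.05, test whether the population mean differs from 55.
One-sample t-test:
H₀: μ = 55
H₁: μ ≠ 55
df = n - 1 = 35
t = (x̄ - μ₀) / (s/√n) = (46.77 - 55) / (16.96/√36) = -2.912
p-value = 0.0062

Since p-value < α = 0.05, we reject H₀.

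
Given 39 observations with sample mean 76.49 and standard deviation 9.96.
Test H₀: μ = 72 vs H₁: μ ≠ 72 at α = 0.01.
One-sample t-test:
H₀: μ = 72
H₁: μ ≠ 72
df = n - 1 = 38
t = (x̄ - μ₀) / (s/√n) = (76.49 - 72) / (9.96/√39) = 2.815
p-value = 0.0077

Since p-value < α = 0.01, we reject H₀.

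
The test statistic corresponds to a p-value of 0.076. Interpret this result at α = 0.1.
Since p = 0.076 < α = 0.1, reject H₀.
There is sufficient evidence to reject the null hypothesis; the result is statistically significant at the 0.1 level.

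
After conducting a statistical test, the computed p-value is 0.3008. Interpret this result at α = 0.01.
Since p = 0.3008 > α = 0.01, fail to reject H₀.
There is insufficient evidence to reject the null hypothesis; the result is not statistically significant at the 0.01 level.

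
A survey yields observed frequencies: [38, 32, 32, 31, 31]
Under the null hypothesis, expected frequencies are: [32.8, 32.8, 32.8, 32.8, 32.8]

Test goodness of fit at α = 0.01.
Chi-square goodness of fit test:
H₀: observed counts match expected distribution
H₁: observed counts differ from expected distribution
df = k - 1 = 4
χ² = Σ(O - E)²/E
   = (38 - 32.8)²/32.8 + (32 - 32.8)²/32.8 + (32 - 32.8)²/32.8 + (31 - 32.8)²/32.8 + (31 - 32.8)²/32.8
   = 0.824 + 0.020 + 0.020 + 0.099 + 0.099
   = 1.06
p-value = 0.9004

Since p-value > α = 0.01, we fail to reject H₀.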